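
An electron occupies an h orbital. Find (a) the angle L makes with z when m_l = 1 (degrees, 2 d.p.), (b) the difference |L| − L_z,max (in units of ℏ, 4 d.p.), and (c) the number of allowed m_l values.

For an h orbital, l = 5.
For m_l = 1: cos θ = 1/√30, θ ≈ 79.48°.
|L| − L_z,max = (√30 − 5)ℏ ≈ 0.4772ℏ.
There are 2l+1 = 11 values of m_l.

θ(m_l=1) ≈ 79.48°; |L|−L_z,max ≈ 0.4772ℏ; 11 values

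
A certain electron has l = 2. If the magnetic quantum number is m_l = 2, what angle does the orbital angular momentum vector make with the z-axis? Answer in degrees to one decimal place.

|L|² = l(l+1)ℏ² = 6ℏ², so |L| = √6 ℏ.
L_z = m_l ℏ = 2ℏ.
cos θ = L_z/|L| = 2/√6, so θ ≈ 35.3°.

θ ≈ 35.3°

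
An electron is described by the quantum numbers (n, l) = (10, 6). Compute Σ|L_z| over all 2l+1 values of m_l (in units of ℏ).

m_l ∈ {-6, -5, -4, -3, -2, -1, 0, 1, 2, 3, 4, 5, 6}.
Σ|m_l| = 2·6(6+1)/2 = 42.

Σ|L_z| = 42 ℏ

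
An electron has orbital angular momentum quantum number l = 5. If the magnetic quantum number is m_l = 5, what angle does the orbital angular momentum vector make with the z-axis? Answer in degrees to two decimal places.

|L| = ℏ√(l(l+1)) = √30 ℏ.
L_z = m_l ℏ = 5ℏ.
cos θ = L_z/|L| = 5/√30, so θ ≈ 24.09°.

θ ≈ 24.09°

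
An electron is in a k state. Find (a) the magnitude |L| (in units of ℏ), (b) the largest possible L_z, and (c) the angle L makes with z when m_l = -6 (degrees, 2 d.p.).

|L| = 2√14 ℏ ≈ 7.483ℏ; L_z,max = 7ℏ; θ(m_l=-6) ≈ 143.30°

For a k orbital, l = 7.
|L| = ℏ√(7·8) = 2√14 ℏ ≈ 7.483ℏ.
L_z,max = lℏ = 7ℏ.
For m_l = -6: cos θ = -6/√56, θ ≈ 143.30°.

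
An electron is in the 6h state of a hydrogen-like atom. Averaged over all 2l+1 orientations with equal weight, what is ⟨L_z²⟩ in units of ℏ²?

The 6h subshell has l = 5.
m_l ∈ {-5, -4, -3, -2, -1, 0, 1, 2, 3, 4, 5}.
Average of L_z² over 11 states: 110/11 ℏ² = 10 ℏ².

⟨L_z²⟩ = 10 ℏ²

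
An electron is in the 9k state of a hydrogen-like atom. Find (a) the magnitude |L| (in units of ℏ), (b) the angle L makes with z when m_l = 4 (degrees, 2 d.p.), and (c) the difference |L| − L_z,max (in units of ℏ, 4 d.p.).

|L| = 2√14 ℏ ≈ 7.483ℏ; θ(m_l=4) ≈ 57.69°; |L|−L_z,max ≈ 0.4833ℏ

9k means n = 9, l = 7.
|L| = ℏ√(7·8) = 2√14 ℏ ≈ 7.483ℏ.
For m_l = 4: cos θ = 4/√56, θ ≈ 57.69°.
|L| − L_z,max = (2√14 − 7)ℏ ≈ 0.4833ℏ.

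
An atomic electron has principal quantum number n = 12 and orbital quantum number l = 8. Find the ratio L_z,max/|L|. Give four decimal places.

|L| = 6√2 ℏ ≈ 8.4853ℏ, while L_z,max = lℏ = 8ℏ.
L_z,max/|L| = 8/√72 = 0.9428.

L_z,max/|L| = 0.9428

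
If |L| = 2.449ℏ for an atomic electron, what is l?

(|L|/ℏ)² = l(l+1) = 6.
l² + l − 6 = 0 ⇒ l = 2.

l = 2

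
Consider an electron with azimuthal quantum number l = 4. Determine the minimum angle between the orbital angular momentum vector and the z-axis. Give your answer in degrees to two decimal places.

|L|² = l(l+1)ℏ² = 20ℏ², so |L| = 2√5 ℏ.
The smallest angle corresponds to the largest L_z, i.e. m_l = l = 4, giving L_z = 4ℏ.
cos θ_min = 4/√20, so θ_min ≈ 26.57°.

θ_min ≈ 26.57°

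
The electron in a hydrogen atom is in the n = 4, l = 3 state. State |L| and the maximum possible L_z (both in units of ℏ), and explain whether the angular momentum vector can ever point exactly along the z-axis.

No: L_z,max = 3ℏ < |L| = 2√3 ℏ ≈ 3.464ℏ

|L| = 2√3 ℏ ≈ 3.4641ℏ, while L_z,max = lℏ = 3ℏ.
Since |L| > L_z,max, the vector can never point exactly along z; the closest it comes is θ_min = arccos(3/√12) ≈ 30.0°.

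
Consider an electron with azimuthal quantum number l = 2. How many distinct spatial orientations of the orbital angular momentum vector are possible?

The number of m_l values is 2l + 1 = 2·2 + 1 = 5.

5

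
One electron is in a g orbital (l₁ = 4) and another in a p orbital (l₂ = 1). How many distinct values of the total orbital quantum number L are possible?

3

The total orbital quantum number L ranges from |l₁ − l₂| to l₁ + l₂ in integer steps.
So L can be 3, 4, 5.
That is 3 values.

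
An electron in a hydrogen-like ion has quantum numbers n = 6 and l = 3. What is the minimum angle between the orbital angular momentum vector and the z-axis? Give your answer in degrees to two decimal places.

|L| = √(l(l+1)) ℏ = 2√3 ℏ.
The smallest angle corresponds to the largest L_z, i.e. m_l = l = 3, giving L_z = 3ℏ.
cos θ_min = 3/√12, so θ_min ≈ 30.00°.

θ_min ≈ 30.00°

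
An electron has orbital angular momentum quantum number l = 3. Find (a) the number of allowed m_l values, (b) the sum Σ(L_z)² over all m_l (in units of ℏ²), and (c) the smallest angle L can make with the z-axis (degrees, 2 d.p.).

7 values; Σ(L_z)² = 28 ℏ²; θ_min ≈ 30.00°

There are 2l+1 = 7 values of m_l.
Σ m_l² = 28, so Σ(L_z)² = 28 ℏ².
cos θ_min = 3/√12, so θ_min ≈ 30.00°.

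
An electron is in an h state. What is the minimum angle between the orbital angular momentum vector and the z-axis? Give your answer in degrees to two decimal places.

θ_min ≈ 24.09°

The letter h corresponds to l = 5.
|L| = √(l(l+1)) ℏ = √30 ℏ.
The smallest angle corresponds to the largest L_z, i.e. m_l = l = 5, giving L_z = 5ℏ.
cos θ_min = 5/√30, so θ_min ≈ 24.09°.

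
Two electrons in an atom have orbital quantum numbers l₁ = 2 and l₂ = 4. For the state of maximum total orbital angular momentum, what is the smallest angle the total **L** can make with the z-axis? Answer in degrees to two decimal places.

θ_min ≈ 22.21°

L runs from |2 − 4| = 2 to 2 + 4 = 6.
L ∈ {2, 3, 4, 5, 6}.
The maximum is L = 6, with |L_tot| = ℏ√(6·7) = √42 ℏ.
The minimum angle with z is arccos(6/√42) ≈ 22.21°.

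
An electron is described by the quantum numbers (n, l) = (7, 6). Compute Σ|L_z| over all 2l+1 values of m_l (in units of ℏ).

Σ|L_z| = 42 ℏ

m_l runs from −6 to 6, i.e. {-6, -5, -4, -3, -2, -1, 0, 1, 2, 3, 4, 5, 6}.
Σ|m_l| = 2·6(6+1)/2 = 42.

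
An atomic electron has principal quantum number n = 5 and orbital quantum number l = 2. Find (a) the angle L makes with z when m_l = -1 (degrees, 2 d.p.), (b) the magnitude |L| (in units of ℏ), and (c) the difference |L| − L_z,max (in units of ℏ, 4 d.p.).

For m_l = -1: cos θ = -1/√6, θ ≈ 114.09°.
|L| = ℏ√(2·3) = √6 ℏ ≈ 2.449ℏ.
|L| − L_z,max = (√6 − 2)ℏ ≈ 0.4495ℏ.

θ(m_l=-1) ≈ 114.09°; |L| = √6 ℏ ≈ 2.449ℏ; |L|−L_z,max ≈ 0.4495ℏ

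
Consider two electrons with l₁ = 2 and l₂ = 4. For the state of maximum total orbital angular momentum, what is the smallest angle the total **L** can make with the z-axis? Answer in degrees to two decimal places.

θ_min ≈ 22.21°

L runs from |2 − 4| = 2 to 2 + 4 = 6.
So L can be 2, 3, 4, 5, 6.
The maximum is L = 6, with |L_tot| = ℏ√(6·7) = √42 ℏ.
The minimum angle with z is arccos(6/√42) ≈ 22.21°.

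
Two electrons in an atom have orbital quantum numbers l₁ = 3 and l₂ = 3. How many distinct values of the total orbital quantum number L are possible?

Angular momentum addition gives L = |l₁ − l₂|, …, l₁ + l₂.
Allowed values: L = 0, 1, 2, 3, 4, 5, 6.
That is 7 values.

7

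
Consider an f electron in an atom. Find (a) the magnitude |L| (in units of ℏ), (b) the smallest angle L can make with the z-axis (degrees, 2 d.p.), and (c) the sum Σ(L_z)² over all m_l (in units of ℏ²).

|L| = 2√3 ℏ ≈ 3.464ℏ; θ_min ≈ 30.00°; Σ(L_z)² = 28 ℏ²

An f state has l = 3.
|L| = ℏ√(3·4) = 2√3 ℏ ≈ 3.464ℏ.
cos θ_min = 3/√12, so θ_min ≈ 30.00°.
Σ m_l² = 28, so Σ(L_z)² = 28 ℏ².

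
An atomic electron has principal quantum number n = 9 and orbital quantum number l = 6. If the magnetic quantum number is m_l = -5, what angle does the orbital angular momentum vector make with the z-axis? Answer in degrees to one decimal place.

θ ≈ 140.5°

|L| = ℏ√(l(l+1)) = √42 ℏ.
L_z = m_l ℏ = −5ℏ.
cos θ = L_z/|L| = -5/√42, so θ ≈ 140.5°.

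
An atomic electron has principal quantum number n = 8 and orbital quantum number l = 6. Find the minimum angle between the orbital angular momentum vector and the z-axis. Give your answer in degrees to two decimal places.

θ_min ≈ 22.21°

|L| = √(l(l+1)) ℏ = √42 ℏ.
The smallest angle corresponds to the largest L_z, i.e. m_l = l = 6, giving L_z = 6ℏ.
cos θ_min = 6/√42, so θ_min ≈ 22.21°.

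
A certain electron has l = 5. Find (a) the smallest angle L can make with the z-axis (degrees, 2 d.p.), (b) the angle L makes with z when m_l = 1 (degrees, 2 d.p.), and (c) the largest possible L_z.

θ_min ≈ 24.09°; θ(m_l=1) ≈ 79.48°; L_z,max = 5ℏ

cos θ_min = 5/√30, so θ_min ≈ 24.09°.
For m_l = 1: cos θ = 1/√30, θ ≈ 79.48°.
L_z,max = lℏ = 5ℏ.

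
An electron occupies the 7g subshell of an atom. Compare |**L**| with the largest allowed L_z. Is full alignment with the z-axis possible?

No: L_z,max = 4ℏ < |L| = 2√5 ℏ ≈ 4.472ℏ

7g means n = 7, l = 4.
|L| = 2√5 ℏ ≈ 4.4721ℏ, while L_z,max = lℏ = 4ℏ.
Since |L| > L_z,max, the vector can never point exactly along z; the closest it comes is θ_min = arccos(4/√20) ≈ 26.6°.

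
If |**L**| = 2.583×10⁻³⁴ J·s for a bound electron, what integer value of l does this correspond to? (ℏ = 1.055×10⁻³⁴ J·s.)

l = 2

Dividing by ℏ: |L|/ℏ ≈ 2.448.
(|L|/ℏ)² = l(l+1) ≈ 5.99 ⇒ l = 2.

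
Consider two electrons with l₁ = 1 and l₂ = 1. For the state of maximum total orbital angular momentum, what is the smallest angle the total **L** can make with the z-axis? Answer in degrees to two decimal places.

L runs from |1 − 1| = 0 to 1 + 1 = 2.
L ∈ {0, 1, 2}.
The maximum is L = 2, with |L_tot| = ℏ√(2·3) = √6 ℏ.
The minimum angle with z is arccos(2/√6) ≈ 35.26°.

θ_min ≈ 35.26°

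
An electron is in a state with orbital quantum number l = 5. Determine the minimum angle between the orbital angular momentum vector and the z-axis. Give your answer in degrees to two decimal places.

|L| = ℏ√(l(l+1)) = √30 ℏ.
The smallest angle corresponds to the largest L_z, i.e. m_l = l = 5, giving L_z = 5ℏ.
cos θ_min = 5/√30, so θ_min ≈ 24.09°.

θ_min ≈ 24.09°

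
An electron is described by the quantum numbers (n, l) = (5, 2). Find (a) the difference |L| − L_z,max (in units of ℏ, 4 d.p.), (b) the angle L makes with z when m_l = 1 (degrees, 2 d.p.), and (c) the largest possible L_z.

|L| − L_z,max = (√6 − 2)ℏ ≈ 0.4495ℏ.
For m_l = 1: cos θ = 1/√6, θ ≈ 65.91°.
L_z,max = lℏ = 2ℏ.

|L|−L_z,max ≈ 0.4495ℏ; θ(m_l=1) ≈ 65.91°; L_z,max = 2ℏ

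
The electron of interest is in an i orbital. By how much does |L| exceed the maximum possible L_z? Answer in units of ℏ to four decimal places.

|L| − L_z,max ≈ 0.4807ℏ

An i state has l = 6.
|L| = √42 ℏ ≈ 6.4807ℏ, while L_z,max = lℏ = 6ℏ.
The difference is (√42 − 6)ℏ ≈ 0.4807ℏ.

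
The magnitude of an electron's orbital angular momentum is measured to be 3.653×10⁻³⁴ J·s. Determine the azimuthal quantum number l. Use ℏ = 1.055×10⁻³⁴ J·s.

|L|/ℏ = (3.653×10⁻³⁴)/(1.055×10⁻³⁴) ≈ 3.463.
Set l(l+1) = 11.99; the integer solution is l = 3.

l = 3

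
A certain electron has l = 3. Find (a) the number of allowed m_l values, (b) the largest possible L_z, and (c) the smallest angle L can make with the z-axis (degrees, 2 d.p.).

There are 2l+1 = 7 values of m_l.
L_z,max = lℏ = 3ℏ.
cos θ_min = 3/√12, so θ_min ≈ 30.00°.

7 values; L_z,max = 3ℏ; θ_min ≈ 30.00°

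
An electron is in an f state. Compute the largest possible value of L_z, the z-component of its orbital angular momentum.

For an f orbital, l = 3.
L_z = m_l ℏ with m_l ∈ {−3, …, 3}; the maximum is m_l = 3.

L_z,max = 3ℏ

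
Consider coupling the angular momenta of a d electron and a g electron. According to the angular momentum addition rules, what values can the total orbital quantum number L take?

By the triangle rule, |l₁ − l₂| ≤ L ≤ l₁ + l₂.
L ∈ {2, 3, 4, 5, 6}.

L = 2, 3, 4, 5, 6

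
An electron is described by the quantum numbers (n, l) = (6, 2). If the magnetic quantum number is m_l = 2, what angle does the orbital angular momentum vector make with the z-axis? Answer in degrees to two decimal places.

|L| = ℏ√(l(l+1)) = √6 ℏ.
L_z = m_l ℏ = 2ℏ.
cos θ = L_z/|L| = 2/√6, so θ ≈ 35.26°.

θ ≈ 35.26°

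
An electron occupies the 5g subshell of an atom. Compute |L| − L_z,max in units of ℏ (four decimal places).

5g means n = 5, l = 4.
|L| = 2√5 ℏ ≈ 4.4721ℏ, while L_z,max = lℏ = 4ℏ.
The difference is (2√5 − 4)ℏ ≈ 0.4721ℏ.

|L| − L_z,max ≈ 0.4721ℏ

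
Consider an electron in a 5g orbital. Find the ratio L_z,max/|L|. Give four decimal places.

For 5g, l = 4.
|L| = 2√5 ℏ ≈ 4.4721ℏ, while L_z,max = lℏ = 4ℏ.
L_z,max/|L| = 4/√20 = 0.8944.

L_z,max/|L| = 0.8944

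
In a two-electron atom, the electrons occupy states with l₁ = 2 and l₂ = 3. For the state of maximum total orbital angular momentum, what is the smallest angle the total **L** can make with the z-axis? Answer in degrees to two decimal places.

Angular momentum addition gives L = |l₁ − l₂|, …, l₁ + l₂.
So L can be 1, 2, 3, 4, 5.
The maximum is L = 5, with |L_tot| = ℏ√(5·6) = √30 ℏ.
The minimum angle with z is arccos(5/√30) ≈ 24.09°.

θ_min ≈ 24.09°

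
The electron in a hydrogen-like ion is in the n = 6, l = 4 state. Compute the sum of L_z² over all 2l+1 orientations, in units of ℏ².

Σ(L_z)² = 60 ℏ²

m_l runs from −4 to 4, i.e. {-4, -3, -2, -1, 0, 1, 2, 3, 4}.
Summing m² from −4 to 4: Σ m_l² = 60.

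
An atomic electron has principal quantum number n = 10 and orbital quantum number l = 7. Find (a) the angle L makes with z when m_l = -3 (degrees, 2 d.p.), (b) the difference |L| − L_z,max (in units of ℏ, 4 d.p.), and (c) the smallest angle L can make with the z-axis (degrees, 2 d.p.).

For m_l = -3: cos θ = -3/√56, θ ≈ 113.63°.
|L| − L_z,max = (2√14 − 7)ℏ ≈ 0.4833ℏ.
cos θ_min = 7/√56, so θ_min ≈ 20.70°.

θ(m_l=-3) ≈ 113.63°; |L|−L_z,max ≈ 0.4833ℏ; θ_min ≈ 20.70°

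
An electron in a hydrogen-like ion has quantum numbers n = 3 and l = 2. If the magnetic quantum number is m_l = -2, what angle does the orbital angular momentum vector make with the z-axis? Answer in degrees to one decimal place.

θ ≈ 144.7°

|L|² = l(l+1)ℏ² = 6ℏ², so |L| = √6 ℏ.
L_z = m_l ℏ = −2ℏ.
cos θ = L_z/|L| = -2/√6, so θ ≈ 144.7°.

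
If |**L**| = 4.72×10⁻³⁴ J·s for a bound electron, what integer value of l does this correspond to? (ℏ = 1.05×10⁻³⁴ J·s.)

l = 4

In units of ℏ, |L| ≈ 4.495.
(|L|/ℏ)² = l(l+1) ≈ 20.21 ⇒ l = 4.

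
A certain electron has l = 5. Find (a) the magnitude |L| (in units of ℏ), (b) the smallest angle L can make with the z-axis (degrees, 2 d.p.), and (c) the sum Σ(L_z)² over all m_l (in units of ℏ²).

|L| = √30 ℏ ≈ 5.477ℏ; θ_min ≈ 24.09°; Σ(L_z)² = 110 ℏ²

|L| = ℏ√(5·6) = √30 ℏ ≈ 5.477ℏ.
cos θ_min = 5/√30, so θ_min ≈ 24.09°.
Σ m_l² = 110, so Σ(L_z)² = 110 ℏ².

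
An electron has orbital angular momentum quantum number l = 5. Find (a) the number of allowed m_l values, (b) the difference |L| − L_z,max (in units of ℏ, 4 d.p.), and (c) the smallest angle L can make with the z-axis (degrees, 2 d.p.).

11 values; |L|−L_z,max ≈ 0.4772ℏ; θ_min ≈ 24.09°

There are 2l+1 = 11 values of m_l.
|L| − L_z,max = (√30 − 5)ℏ ≈ 0.4772ℏ.
cos θ_min = 5/√30, so θ_min ≈ 24.09°.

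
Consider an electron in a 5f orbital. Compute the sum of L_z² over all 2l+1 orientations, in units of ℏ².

5f means n = 5, l = 3.
The allowed m_l values are -3, -2, -1, 0, 1, 2, 3.
Σ m_l² = 2·(1 + 4 + 9) = 28.

Σ(L_z)² = 28 ℏ²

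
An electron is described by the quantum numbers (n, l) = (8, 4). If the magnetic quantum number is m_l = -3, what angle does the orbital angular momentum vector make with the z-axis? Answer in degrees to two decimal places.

θ ≈ 132.13°

|L| = √(l(l+1)) ℏ = 2√5 ℏ.
L_z = m_l ℏ = −3ℏ.
cos θ = L_z/|L| = -3/√20, so θ ≈ 132.13°.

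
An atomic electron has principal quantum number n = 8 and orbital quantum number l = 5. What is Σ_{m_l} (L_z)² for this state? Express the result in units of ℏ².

m_l runs from −5 to 5, i.e. {-5, -4, -3, -2, -1, 0, 1, 2, 3, 4, 5}.
Summing m² from −5 to 5: Σ m_l² = 110.

Σ(L_z)² = 110 ℏ²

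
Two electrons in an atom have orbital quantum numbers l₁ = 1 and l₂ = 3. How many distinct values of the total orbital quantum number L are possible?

L runs from |1 − 3| = 2 to 1 + 3 = 4.
Allowed values: L = 2, 3, 4.
That is 3 values.

3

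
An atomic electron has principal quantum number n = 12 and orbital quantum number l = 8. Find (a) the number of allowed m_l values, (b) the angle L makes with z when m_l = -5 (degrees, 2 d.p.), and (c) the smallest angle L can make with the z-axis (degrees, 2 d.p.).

There are 2l+1 = 17 values of m_l.
For m_l = -5: cos θ = -5/√72, θ ≈ 126.10°.
cos θ_min = 8/√72, so θ_min ≈ 19.47°.

17 values; θ(m_l=-5) ≈ 126.10°; θ_min ≈ 19.47°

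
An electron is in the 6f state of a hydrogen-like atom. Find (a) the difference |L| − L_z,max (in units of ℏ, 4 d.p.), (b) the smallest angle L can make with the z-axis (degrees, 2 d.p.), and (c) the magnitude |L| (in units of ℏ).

The 6f subshell has l = 3.
|L| − L_z,max = (2√3 − 3)ℏ ≈ 0.4641ℏ.
cos θ_min = 3/√12, so θ_min ≈ 30.00°.
|L| = ℏ√(3·4) = 2√3 ℏ ≈ 3.464ℏ.

|L|−L_z,max ≈ 0.4641ℏ; θ_min ≈ 30.00°; |L| = 2√3 ℏ ≈ 3.464ℏ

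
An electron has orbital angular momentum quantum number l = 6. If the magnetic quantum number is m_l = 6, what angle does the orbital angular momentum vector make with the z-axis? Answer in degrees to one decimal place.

θ ≈ 22.2°

|L| = √(l(l+1)) ℏ = √42 ℏ.
L_z = m_l ℏ = 6ℏ.
cos θ = L_z/|L| = 6/√42, so θ ≈ 22.2°.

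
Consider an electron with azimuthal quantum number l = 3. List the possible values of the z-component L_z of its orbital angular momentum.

L_z ∈ {−3ℏ, −2ℏ, −ℏ, 0, ℏ, 2ℏ, 3ℏ}

L_z = m_l ℏ with m_l ranging from −l to +l in integer steps.
For l = 3: m_l ∈ {-3, -2, -1, 0, 1, 2, 3}.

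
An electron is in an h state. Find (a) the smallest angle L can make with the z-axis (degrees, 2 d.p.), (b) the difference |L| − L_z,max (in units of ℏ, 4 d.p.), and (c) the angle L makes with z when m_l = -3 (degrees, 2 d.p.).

θ_min ≈ 24.09°; |L|−L_z,max ≈ 0.4772ℏ; θ(m_l=-3) ≈ 123.21°

For an h orbital, l = 5.
cos θ_min = 5/√30, so θ_min ≈ 24.09°.
|L| − L_z,max = (√30 − 5)ℏ ≈ 0.4772ℏ.
For m_l = -3: cos θ = -3/√30, θ ≈ 123.21°.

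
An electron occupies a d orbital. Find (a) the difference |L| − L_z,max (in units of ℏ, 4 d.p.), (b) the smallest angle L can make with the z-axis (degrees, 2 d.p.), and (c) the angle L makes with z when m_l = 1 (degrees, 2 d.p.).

|L|−L_z,max ≈ 0.4495ℏ; θ_min ≈ 35.26°; θ(m_l=1) ≈ 65.91°

A d state has l = 2.
|L| − L_z,max = (√6 − 2)ℏ ≈ 0.4495ℏ.
cos θ_min = 2/√6, so θ_min ≈ 35.26°.
For m_l = 1: cos θ = 1/√6, θ ≈ 65.91°.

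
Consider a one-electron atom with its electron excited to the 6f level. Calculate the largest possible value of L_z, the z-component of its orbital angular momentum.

L_z,max = 3ℏ

The 6f level has l = 3.
L_z = m_l ℏ with m_l ∈ {−3, …, 3}; the maximum is m_l = 3.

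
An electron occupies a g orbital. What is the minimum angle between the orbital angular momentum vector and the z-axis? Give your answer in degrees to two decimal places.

θ_min ≈ 26.57°

G corresponds to l = 4.
|L| = √(l(l+1)) ℏ = 2√5 ℏ.
The smallest angle corresponds to the largest L_z, i.e. m_l = l = 4, giving L_z = 4ℏ.
cos θ_min = 4/√20, so θ_min ≈ 26.57°.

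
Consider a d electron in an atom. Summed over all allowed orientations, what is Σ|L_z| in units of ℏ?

Σ|L_z| = 6 ℏ

For a d orbital, l = 2.
m_l runs from −2 to 2, i.e. {-2, -1, 0, 1, 2}.
Σ|m_l| = 2(1+2+…+2) = 6.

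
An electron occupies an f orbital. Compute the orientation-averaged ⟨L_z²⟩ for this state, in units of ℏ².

⟨L_z²⟩ = 4 ℏ²

The letter f corresponds to l = 3.
m_l runs from −3 to 3, i.e. {-3, -2, -1, 0, 1, 2, 3}.
Average of L_z² over 7 states: 28/7 ℏ² = 4 ℏ².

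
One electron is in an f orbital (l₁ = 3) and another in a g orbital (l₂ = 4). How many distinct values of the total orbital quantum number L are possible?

The total orbital quantum number L ranges from |l₁ − l₂| to l₁ + l₂ in integer steps.
So L can be 1, 2, 3, 4, 5, 6, 7.
That is 7 values.

7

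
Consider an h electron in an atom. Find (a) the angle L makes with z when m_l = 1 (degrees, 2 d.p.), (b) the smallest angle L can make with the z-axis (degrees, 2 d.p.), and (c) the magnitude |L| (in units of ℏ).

θ(m_l=1) ≈ 79.48°; θ_min ≈ 24.09°; |L| = √30 ℏ ≈ 5.477ℏ

For an h orbital, l = 5.
For m_l = 1: cos θ = 1/√30, θ ≈ 79.48°.
cos θ_min = 5/√30, so θ_min ≈ 24.09°.
|L| = ℏ√(5·6) = √30 ℏ ≈ 5.477ℏ.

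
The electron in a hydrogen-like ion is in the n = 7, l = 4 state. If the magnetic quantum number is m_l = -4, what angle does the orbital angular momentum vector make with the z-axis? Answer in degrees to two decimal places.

|L| = √(l(l+1)) ℏ = 2√5 ℏ.
L_z = m_l ℏ = −4ℏ.
cos θ = L_z/|L| = -4/√20, so θ ≈ 153.43°.

θ ≈ 153.43°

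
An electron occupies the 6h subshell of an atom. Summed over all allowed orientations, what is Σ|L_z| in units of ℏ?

Σ|L_z| = 30 ℏ

6h means n = 6, l = 5.
m_l runs from −5 to 5, i.e. {-5, -4, -3, -2, -1, 0, 1, 2, 3, 4, 5}.
Σ|m_l| = l(l+1) = 30.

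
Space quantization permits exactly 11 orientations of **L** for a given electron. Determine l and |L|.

2l + 1 = 11 ⇒ l = 5.
Then |L| = √(l(l+1)) ℏ = √30 ℏ.

l = 5, |L| = √30 ℏ ≈ 5.477ℏ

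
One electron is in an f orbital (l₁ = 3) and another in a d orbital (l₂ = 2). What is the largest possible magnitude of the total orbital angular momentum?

|L_tot|_max = √30 ℏ ≈ 5.477ℏ

L runs from |3 − 2| = 1 to 3 + 2 = 5.
L ∈ {1, 2, 3, 4, 5}.
The largest magnitude corresponds to L = 5: |L_tot| = ℏ√(5·6) = √30 ℏ.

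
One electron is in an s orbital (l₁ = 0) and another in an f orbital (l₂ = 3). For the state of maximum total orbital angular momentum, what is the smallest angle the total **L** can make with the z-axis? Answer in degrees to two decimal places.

θ_min ≈ 30.00°

The total orbital quantum number L ranges from |l₁ − l₂| to l₁ + l₂ in integer steps.
L ∈ {3}.
The maximum is L = 3, with |L_tot| = ℏ√(3·4) = 2√3 ℏ.
The minimum angle with z is arccos(3/√12) ≈ 30.00°.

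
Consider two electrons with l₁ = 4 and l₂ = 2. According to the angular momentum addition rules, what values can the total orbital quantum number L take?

L = 2, 3, 4, 5, 6

Angular momentum addition gives L = |l₁ − l₂|, …, l₁ + l₂.
Allowed values: L = 2, 3, 4, 5, 6.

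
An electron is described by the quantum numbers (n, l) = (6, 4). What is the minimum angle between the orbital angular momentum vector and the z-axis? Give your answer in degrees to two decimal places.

|L|² = l(l+1)ℏ² = 20ℏ², so |L| = 2√5 ℏ.
The smallest angle corresponds to the largest L_z, i.e. m_l = l = 4, giving L_z = 4ℏ.
cos θ_min = 4/√20, so θ_min ≈ 26.57°.

θ_min ≈ 26.57°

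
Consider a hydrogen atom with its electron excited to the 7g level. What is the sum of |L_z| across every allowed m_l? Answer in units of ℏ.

Σ|L_z| = 20 ℏ

The 7g level has l = 4.
m_l runs from −4 to 4, i.e. {-4, -3, -2, -1, 0, 1, 2, 3, 4}.
Σ|m_l| = 2(1+2+…+4) = 20.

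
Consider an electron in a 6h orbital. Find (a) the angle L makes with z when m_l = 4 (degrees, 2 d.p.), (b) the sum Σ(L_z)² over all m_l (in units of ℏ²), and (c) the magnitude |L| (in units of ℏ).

For 6h, l = 5.
For m_l = 4: cos θ = 4/√30, θ ≈ 43.09°.
Σ m_l² = 110, so Σ(L_z)² = 110 ℏ².
|L| = ℏ√(5·6) = √30 ℏ ≈ 5.477ℏ.

θ(m_l=4) ≈ 43.09°; Σ(L_z)² = 110 ℏ²; |L| = √30 ℏ ≈ 5.477ℏ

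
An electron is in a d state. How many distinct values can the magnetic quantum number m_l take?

5

The letter d corresponds to l = 2.
The number of m_l values is 2l + 1 = 2·2 + 1 = 5.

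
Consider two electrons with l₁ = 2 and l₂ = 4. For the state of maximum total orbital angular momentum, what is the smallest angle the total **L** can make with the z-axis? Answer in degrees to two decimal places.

θ_min ≈ 22.21°

By the triangle rule, |l₁ − l₂| ≤ L ≤ l₁ + l₂.
So L can be 2, 3, 4, 5, 6.
The maximum is L = 6, with |L_tot| = ℏ√(6·7) = √42 ℏ.
The minimum angle with z is arccos(6/√42) ≈ 22.21°.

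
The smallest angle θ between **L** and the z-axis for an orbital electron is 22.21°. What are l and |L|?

l = 6, |L| = √42 ℏ ≈ 6.481ℏ

At minimum angle, m_l = l, so cos θ = l/√(l(l+1)); cos²θ = l/(l+1) = 0.8571.
Thus l = 0.8571/(1 − 0.8571) ≈ 6.
Then |L| = ℏ√(6·7) = √42 ℏ.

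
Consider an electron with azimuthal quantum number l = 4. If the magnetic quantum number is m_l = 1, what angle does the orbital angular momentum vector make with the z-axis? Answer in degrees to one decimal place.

|L| = ℏ√(l(l+1)) = 2√5 ℏ.
L_z = m_l ℏ = 1ℏ.
cos θ = L_z/|L| = 1/√20, so θ ≈ 77.1°.

θ ≈ 77.1°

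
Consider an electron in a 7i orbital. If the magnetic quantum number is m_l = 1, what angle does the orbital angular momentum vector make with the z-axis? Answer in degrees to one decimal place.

θ ≈ 81.1°

7i means n = 7, l = 6.
|L| = ℏ√(l(l+1)) = √42 ℏ.
L_z = m_l ℏ = 1ℏ.
cos θ = L_z/|L| = 1/√42, so θ ≈ 81.1°.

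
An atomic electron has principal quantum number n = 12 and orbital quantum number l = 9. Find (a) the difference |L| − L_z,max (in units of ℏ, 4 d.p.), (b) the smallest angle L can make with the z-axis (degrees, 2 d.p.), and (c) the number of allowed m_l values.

|L|−L_z,max ≈ 0.4868ℏ; θ_min ≈ 18.43°; 19 values

|L| − L_z,max = (3√10 − 9)ℏ ≈ 0.4868ℏ.
cos θ_min = 9/√90, so θ_min ≈ 18.43°.
There are 2l+1 = 19 values of m_l.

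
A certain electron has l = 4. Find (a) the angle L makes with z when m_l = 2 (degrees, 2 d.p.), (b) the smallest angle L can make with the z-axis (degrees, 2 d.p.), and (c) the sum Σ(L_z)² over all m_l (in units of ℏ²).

For m_l = 2: cos θ = 2/√20, θ ≈ 63.43°.
cos θ_min = 4/√20, so θ_min ≈ 26.57°.
Σ m_l² = 60, so Σ(L_z)² = 60 ℏ².

θ(m_l=2) ≈ 63.43°; θ_min ≈ 26.57°; Σ(L_z)² = 60 ℏ²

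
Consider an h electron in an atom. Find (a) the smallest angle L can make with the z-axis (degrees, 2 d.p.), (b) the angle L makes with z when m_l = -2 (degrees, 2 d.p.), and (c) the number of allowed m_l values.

An h state has l = 5.
cos θ_min = 5/√30, so θ_min ≈ 24.09°.
For m_l = -2: cos θ = -2/√30, θ ≈ 111.42°.
There are 2l+1 = 11 values of m_l.

θ_min ≈ 24.09°; θ(m_l=-2) ≈ 111.42°; 11 values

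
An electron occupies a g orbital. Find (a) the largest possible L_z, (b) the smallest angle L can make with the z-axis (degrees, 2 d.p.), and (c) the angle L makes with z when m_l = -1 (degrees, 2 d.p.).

A g state has l = 4.
L_z,max = lℏ = 4ℏ.
cos θ_min = 4/√20, so θ_min ≈ 26.57°.
For m_l = -1: cos θ = -1/√20, θ ≈ 102.92°.

L_z,max = 4ℏ; θ_min ≈ 26.57°; θ(m_l=-1) ≈ 102.92°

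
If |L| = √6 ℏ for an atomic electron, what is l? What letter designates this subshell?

l = 2 (d orbital)

Since |L|² = l(l+1)ℏ², l(l+1) = 6.
Solving: l = 2.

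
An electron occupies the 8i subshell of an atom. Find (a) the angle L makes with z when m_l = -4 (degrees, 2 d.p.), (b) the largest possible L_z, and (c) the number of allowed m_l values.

8i means n = 8, l = 6.
For m_l = -4: cos θ = -4/√42, θ ≈ 128.11°.
L_z,max = lℏ = 6ℏ.
There are 2l+1 = 13 values of m_l.

θ(m_l=-4) ≈ 128.11°; L_z,max = 6ℏ; 13 values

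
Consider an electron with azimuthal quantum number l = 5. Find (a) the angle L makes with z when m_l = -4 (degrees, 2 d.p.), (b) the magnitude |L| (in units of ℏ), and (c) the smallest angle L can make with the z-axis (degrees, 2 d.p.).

θ(m_l=-4) ≈ 136.91°; |L| = √30 ℏ ≈ 5.477ℏ; θ_min ≈ 24.09°

For m_l = -4: cos θ = -4/√30, θ ≈ 136.91°.
|L| = ℏ√(5·6) = √30 ℏ ≈ 5.477ℏ.
cos θ_min = 5/√30, so θ_min ≈ 24.09°.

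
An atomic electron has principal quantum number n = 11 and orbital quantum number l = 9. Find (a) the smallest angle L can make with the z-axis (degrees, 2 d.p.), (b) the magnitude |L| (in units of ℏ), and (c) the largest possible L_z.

cos θ_min = 9/√90, so θ_min ≈ 18.43°.
|L| = ℏ√(9·10) = 3√10 ℏ ≈ 9.487ℏ.
L_z,max = lℏ = 9ℏ.

θ_min ≈ 18.43°; |L| = 3√10 ℏ ≈ 9.487ℏ; L_z,max = 9ℏ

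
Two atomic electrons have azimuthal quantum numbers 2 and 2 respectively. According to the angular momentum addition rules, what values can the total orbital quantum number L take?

L = 0, 1, 2, 3, 4

L runs from |2 − 2| = 0 to 2 + 2 = 4.
So L can be 0, 1, 2, 3, 4.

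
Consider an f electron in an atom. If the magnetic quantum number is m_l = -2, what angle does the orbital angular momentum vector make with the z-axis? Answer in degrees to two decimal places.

θ ≈ 125.26°

The letter f corresponds to l = 3.
|L| = √(l(l+1)) ℏ = 2√3 ℏ.
L_z = m_l ℏ = −2ℏ.
cos θ = L_z/|L| = -2/√12, so θ ≈ 125.26°.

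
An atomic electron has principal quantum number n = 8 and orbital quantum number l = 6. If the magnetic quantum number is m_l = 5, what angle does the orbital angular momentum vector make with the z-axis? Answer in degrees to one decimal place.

|L| = ℏ√(l(l+1)) = √42 ℏ.
L_z = m_l ℏ = 5ℏ.
cos θ = L_z/|L| = 5/√42, so θ ≈ 39.5°.

θ ≈ 39.5°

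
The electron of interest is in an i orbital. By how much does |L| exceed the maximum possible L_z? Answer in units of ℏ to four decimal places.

|L| − L_z,max ≈ 0.4807ℏ

The letter i corresponds to l = 6.
|L| = √42 ℏ ≈ 6.4807ℏ, while L_z,max = lℏ = 6ℏ.
The difference is (√42 − 6)ℏ ≈ 0.4807ℏ.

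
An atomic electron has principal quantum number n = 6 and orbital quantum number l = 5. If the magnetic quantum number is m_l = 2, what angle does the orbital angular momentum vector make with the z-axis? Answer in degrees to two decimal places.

θ ≈ 68.58°

|L| = ℏ√(l(l+1)) = √30 ℏ.
L_z = m_l ℏ = 2ℏ.
cos θ = L_z/|L| = 2/√30, so θ ≈ 68.58°.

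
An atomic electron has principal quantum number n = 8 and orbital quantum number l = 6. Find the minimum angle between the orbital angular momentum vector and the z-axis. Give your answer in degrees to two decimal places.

θ_min ≈ 22.21°

|L|² = l(l+1)ℏ² = 42ℏ², so |L| = √42 ℏ.
The smallest angle corresponds to the largest L_z, i.e. m_l = l = 6, giving L_z = 6ℏ.
cos θ_min = 6/√42, so θ_min ≈ 22.21°.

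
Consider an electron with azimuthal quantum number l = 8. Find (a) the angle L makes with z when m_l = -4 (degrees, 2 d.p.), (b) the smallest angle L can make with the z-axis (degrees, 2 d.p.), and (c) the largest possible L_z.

For m_l = -4: cos θ = -4/√72, θ ≈ 118.13°.
cos θ_min = 8/√72, so θ_min ≈ 19.47°.
L_z,max = lℏ = 8ℏ.

θ(m_l=-4) ≈ 118.13°; θ_min ≈ 19.47°; L_z,max = 8ℏ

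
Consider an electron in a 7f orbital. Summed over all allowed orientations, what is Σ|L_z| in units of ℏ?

7f means n = 7, l = 3.
The allowed m_l values are -3, -2, -1, 0, 1, 2, 3.
Σ|m_l| = 2(1+2+…+3) = 12.

Σ|L_z| = 12 ℏ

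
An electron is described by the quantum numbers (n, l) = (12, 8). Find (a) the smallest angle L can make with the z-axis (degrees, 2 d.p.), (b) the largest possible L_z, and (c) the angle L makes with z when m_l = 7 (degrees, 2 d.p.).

θ_min ≈ 19.47°; L_z,max = 8ℏ; θ(m_l=7) ≈ 34.42°

cos θ_min = 8/√72, so θ_min ≈ 19.47°.
L_z,max = lℏ = 8ℏ.
For m_l = 7: cos θ = 7/√72, θ ≈ 34.42°.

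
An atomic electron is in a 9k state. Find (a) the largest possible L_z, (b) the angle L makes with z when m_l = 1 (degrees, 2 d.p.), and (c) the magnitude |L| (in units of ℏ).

The 9k subshell has l = 7.
L_z,max = lℏ = 7ℏ.
For m_l = 1: cos θ = 1/√56, θ ≈ 82.32°.
|L| = ℏ√(7·8) = 2√14 ℏ ≈ 7.483ℏ.

L_z,max = 7ℏ; θ(m_l=1) ≈ 82.32°; |L| = 2√14 ℏ ≈ 7.483ℏ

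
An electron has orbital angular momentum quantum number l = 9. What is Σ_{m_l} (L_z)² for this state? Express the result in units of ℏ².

Σ(L_z)² = 570 ℏ²

The allowed m_l values are -9, -8, -7, -6, -5, -4, -3, -2, -1, 0, 1, 2, 3, 4, 5, 6, 7, 8, 9.
Σ m_l² = 2·(1 + 4 + 9 + 16 + 25 + 36 + 49 + 64 + 81) = 570.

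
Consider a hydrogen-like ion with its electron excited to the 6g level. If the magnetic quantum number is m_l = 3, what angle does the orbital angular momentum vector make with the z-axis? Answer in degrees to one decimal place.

θ ≈ 47.9°

The 6g level has l = 4.
|L| = ℏ√(l(l+1)) = 2√5 ℏ.
L_z = m_l ℏ = 3ℏ.
cos θ = L_z/|L| = 3/√20, so θ ≈ 47.9°.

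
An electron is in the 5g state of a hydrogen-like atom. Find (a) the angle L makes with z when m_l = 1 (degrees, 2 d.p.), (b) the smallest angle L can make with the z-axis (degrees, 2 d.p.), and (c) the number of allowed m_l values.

For 5g, l = 4.
For m_l = 1: cos θ = 1/√20, θ ≈ 77.08°.
cos θ_min = 4/√20, so θ_min ≈ 26.57°.
There are 2l+1 = 9 values of m_l.

θ(m_l=1) ≈ 77.08°; θ_min ≈ 26.57°; 9 values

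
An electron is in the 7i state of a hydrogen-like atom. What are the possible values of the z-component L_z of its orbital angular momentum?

The 7i subshell has l = 6.
L_z = m_l ℏ with m_l ranging from −l to +l in integer steps.
For l = 6: m_l ∈ {-6, -5, -4, -3, -2, -1, 0, 1, 2, 3, 4, 5, 6}.

L_z ∈ {−6ℏ, −5ℏ, −4ℏ, −3ℏ, −2ℏ, −ℏ, 0, ℏ, 2ℏ, 3ℏ, 4ℏ, 5ℏ, 6ℏ}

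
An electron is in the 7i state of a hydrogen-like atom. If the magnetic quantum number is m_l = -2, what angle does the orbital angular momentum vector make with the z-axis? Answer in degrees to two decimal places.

θ ≈ 107.98°

7i means n = 7, l = 6.
|L| = √(l(l+1)) ℏ = √42 ℏ.
L_z = m_l ℏ = −2ℏ.
cos θ = L_z/|L| = -2/√42, so θ ≈ 107.98°.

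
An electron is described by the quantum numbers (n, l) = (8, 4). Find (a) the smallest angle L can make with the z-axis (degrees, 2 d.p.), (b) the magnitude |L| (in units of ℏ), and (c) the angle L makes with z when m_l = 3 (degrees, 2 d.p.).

cos θ_min = 4/√20, so θ_min ≈ 26.57°.
|L| = ℏ√(4·5) = 2√5 ℏ ≈ 4.472ℏ.
For m_l = 3: cos θ = 3/√20, θ ≈ 47.87°.

θ_min ≈ 26.57°; |L| = 2√5 ℏ ≈ 4.472ℏ; θ(m_l=3) ≈ 47.87°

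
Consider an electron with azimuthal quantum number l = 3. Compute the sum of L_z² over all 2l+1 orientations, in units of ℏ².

Σ(L_z)² = 28 ℏ²

The allowed m_l values are -3, -2, -1, 0, 1, 2, 3.
Σ m_l² = 2·(1 + 4 + 9) = 28.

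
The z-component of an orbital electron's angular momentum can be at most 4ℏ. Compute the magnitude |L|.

L_z,max = lℏ, so l = 4.
Then |L| = ℏ√(4·5) = 2√5 ℏ.

|L| = 2√5 ℏ ≈ 4.472ℏ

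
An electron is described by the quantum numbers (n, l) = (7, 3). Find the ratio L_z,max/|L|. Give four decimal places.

L_z,max/|L| = 0.8660

|L| = 2√3 ℏ ≈ 3.4641ℏ, while L_z,max = lℏ = 3ℏ.
L_z,max/|L| = 3/√12 = 0.8660.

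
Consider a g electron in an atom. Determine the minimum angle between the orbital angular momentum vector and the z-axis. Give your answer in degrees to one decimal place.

The letter g corresponds to l = 4.
|L| = ℏ√(l(l+1)) = 2√5 ℏ.
The smallest angle corresponds to the largest L_z, i.e. m_l = l = 4, giving L_z = 4ℏ.
cos θ_min = 4/√20, so θ_min ≈ 26.6°.

θ_min ≈ 26.6°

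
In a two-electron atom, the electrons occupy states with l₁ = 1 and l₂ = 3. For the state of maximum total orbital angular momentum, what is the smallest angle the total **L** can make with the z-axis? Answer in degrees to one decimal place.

θ_min ≈ 26.6°

By the triangle rule, |l₁ − l₂| ≤ L ≤ l₁ + l₂.
So L can be 2, 3, 4.
The maximum is L = 4, with |L_tot| = ℏ√(4·5) = 2√5 ℏ.
The minimum angle with z is arccos(4/√20) ≈ 26.6°.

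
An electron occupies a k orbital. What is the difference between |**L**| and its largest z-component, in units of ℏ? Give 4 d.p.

For a k orbital, l = 7.
|L| = 2√14 ℏ ≈ 7.4833ℏ, while L_z,max = lℏ = 7ℏ.
The difference is (2√14 − 7)ℏ ≈ 0.4833ℏ.

|L| − L_z,max ≈ 0.4833ℏ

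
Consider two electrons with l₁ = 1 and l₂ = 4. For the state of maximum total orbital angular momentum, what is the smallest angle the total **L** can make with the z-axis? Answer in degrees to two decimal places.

L runs from |1 − 4| = 3 to 1 + 4 = 5.
L ∈ {3, 4, 5}.
The maximum is L = 5, with |L_tot| = ℏ√(5·6) = √30 ℏ.
The minimum angle with z is arccos(5/√30) ≈ 24.09°.

θ_min ≈ 24.09°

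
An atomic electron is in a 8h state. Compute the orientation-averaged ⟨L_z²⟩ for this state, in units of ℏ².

The 8h subshell has l = 5.
The allowed m_l values are -5, -4, -3, -2, -1, 0, 1, 2, 3, 4, 5.
⟨L_z²⟩ = ℏ²·(Σ m_l²)/(2l+1) = ℏ²·110/11 = 10ℏ².

⟨L_z²⟩ = 10 ℏ²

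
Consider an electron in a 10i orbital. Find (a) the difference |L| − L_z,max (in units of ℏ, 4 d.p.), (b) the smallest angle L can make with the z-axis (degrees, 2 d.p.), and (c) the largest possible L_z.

|L|−L_z,max ≈ 0.4807ℏ; θ_min ≈ 22.21°; L_z,max = 6ℏ

10i means n = 10, l = 6.
|L| − L_z,max = (√42 − 6)ℏ ≈ 0.4807ℏ.
cos θ_min = 6/√42, so θ_min ≈ 22.21°.
L_z,max = lℏ = 6ℏ.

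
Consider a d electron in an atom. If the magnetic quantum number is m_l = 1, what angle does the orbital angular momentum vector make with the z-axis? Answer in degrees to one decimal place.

A d state has l = 2.
|L| = √(l(l+1)) ℏ = √6 ℏ.
L_z = m_l ℏ = 1ℏ.
cos θ = L_z/|L| = 1/√6, so θ ≈ 65.9°.

θ ≈ 65.9°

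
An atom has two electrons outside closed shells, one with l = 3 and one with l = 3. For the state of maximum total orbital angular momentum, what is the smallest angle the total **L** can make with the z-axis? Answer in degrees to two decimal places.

The total orbital quantum number L ranges from |l₁ − l₂| to l₁ + l₂ in integer steps.
L ∈ {0, 1, 2, 3, 4, 5, 6}.
The maximum is L = 6, with |L_tot| = ℏ√(6·7) = √42 ℏ.
The minimum angle with z is arccos(6/√42) ≈ 22.21°.

θ_min ≈ 22.21°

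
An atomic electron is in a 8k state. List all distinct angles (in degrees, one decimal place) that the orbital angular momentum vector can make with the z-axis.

θ ∈ {20.7°, 36.7°, 48.1°, 57.7°, 66.4°, 74.5°, 82.3°, 90.0°, 97.7°, 105.5°, 113.6°, 122.3°, 131.9°, 143.3°, 159.3°}

The 8k subshell has l = 7.
|L|² = l(l+1)ℏ² = 56ℏ², so |L| = 2√14 ℏ.
cos θ = m_l/√56 for each m_l ∈ {-7, -6, -5, -4, -3, -2, -1, 0, 1, 2, 3, 4, 5, 6, 7}.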